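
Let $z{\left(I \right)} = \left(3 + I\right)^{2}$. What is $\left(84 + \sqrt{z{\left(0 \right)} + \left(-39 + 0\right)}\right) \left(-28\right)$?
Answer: $-2352 - 28 i \sqrt{30} \approx -2352.0 - 153.36 i$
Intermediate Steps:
$\left(84 + \sqrt{z{\left(0 \right)} + \left(-39 + 0\right)}\right) \left(-28\right) = \left(84 + \sqrt{\left(3 + 0\right)^{2} + \left(-39 + 0\right)}\right) \left(-28\right) = \left(84 + \sqrt{3^{2} - 39}\right) \left(-28\right) = \left(84 + \sqrt{9 - 39}\right) \left(-28\right) = \left(84 + \sqrt{-30}\right) \left(-28\right) = \left(84 + i \sqrt{30}\right) \left(-28\right) = -2352 - 28 i \sqrt{30}$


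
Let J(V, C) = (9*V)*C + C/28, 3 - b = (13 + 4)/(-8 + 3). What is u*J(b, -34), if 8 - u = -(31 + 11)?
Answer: -685865/7 ≈ -97981.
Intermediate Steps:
b = 32/5 (b = 3 - (13 + 4)/(-8 + 3) = 3 - 17/(-5) = 3 - 17*(-1)/5 = 3 - 1*(-17/5) = 3 + 17/5 = 32/5 ≈ 6.4000)
J(V, C) = C/28 + 9*C*V (J(V, C) = 9*C*V + C*(1/28) = 9*C*V + C/28 = C/28 + 9*C*V)
u = 50 (u = 8 - (-1)*(31 + 11) = 8 - (-1)*42 = 8 - 1*(-42) = 8 + 42 = 50)
u*J(b, -34) = 50*((1/28)*(-34)*(1 + 252*(32/5))) = 50*((1/28)*(-34)*(1 + 8064/5)) = 50*((1/28)*(-34)*(8069/5)) = 50*(-137173/70) = -685865/7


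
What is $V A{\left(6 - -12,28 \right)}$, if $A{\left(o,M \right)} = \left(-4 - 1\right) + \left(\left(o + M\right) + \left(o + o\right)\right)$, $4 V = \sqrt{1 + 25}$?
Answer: $\frac{77 \sqrt{26}}{4} \approx 98.156$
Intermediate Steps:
$V = \frac{\sqrt{26}}{4}$ ($V = \frac{\sqrt{1 + 25}}{4} = \frac{\sqrt{26}}{4} \approx 1.2748$)
$A{\left(o,M \right)} = -5 + M + 3 o$ ($A{\left(o,M \right)} = -5 + \left(\left(M + o\right) + 2 o\right) = -5 + \left(M + 3 o\right) = -5 + M + 3 o$)
$V A{\left(6 - -12,28 \right)} = \frac{\sqrt{26}}{4} \left(-5 + 28 + 3 \left(6 - -12\right)\right) = \frac{\sqrt{26}}{4} \left(-5 + 28 + 3 \left(6 + 12\right)\right) = \frac{\sqrt{26}}{4} \left(-5 + 28 + 3 \cdot 18\right) = \frac{\sqrt{26}}{4} \left(-5 + 28 + 54\right) = \frac{\sqrt{26}}{4} \cdot 77 = \frac{77 \sqrt{26}}{4}$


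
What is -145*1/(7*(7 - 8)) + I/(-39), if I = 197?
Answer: 4276/273 ≈ 15.663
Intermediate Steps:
-145*1/(7*(7 - 8)) + I/(-39) = -145*1/(7*(7 - 8)) + 197/(-39) = -145/((-1*7)) + 197*(-1/39) = -145/(-7) - 197/39 = -145*(-1/7) - 197/39 = 145/7 - 197/39 = 4276/273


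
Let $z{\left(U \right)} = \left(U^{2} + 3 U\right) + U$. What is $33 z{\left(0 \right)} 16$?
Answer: $0$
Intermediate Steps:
$z{\left(U \right)} = U^{2} + 4 U$
$33 z{\left(0 \right)} 16 = 33 \cdot 0 \left(4 + 0\right) 16 = 33 \cdot 0 \cdot 4 \cdot 16 = 33 \cdot 0 \cdot 16 = 0 \cdot 16 = 0$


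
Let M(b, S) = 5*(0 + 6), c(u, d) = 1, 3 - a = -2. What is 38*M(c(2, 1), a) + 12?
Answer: 1152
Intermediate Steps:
a = 5 (a = 3 - 1*(-2) = 3 + 2 = 5)
M(b, S) = 30 (M(b, S) = 5*6 = 30)
38*M(c(2, 1), a) + 12 = 38*30 + 12 = 1140 + 12 = 1152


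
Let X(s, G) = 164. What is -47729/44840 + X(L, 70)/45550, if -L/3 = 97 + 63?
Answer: -216670219/204246200 ≈ -1.0608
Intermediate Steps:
L = -480 (L = -3*(97 + 63) = -3*160 = -480)
-47729/44840 + X(L, 70)/45550 = -47729/44840 + 164/45550 = -47729*1/44840 + 164*(1/45550) = -47729/44840 + 82/22775 = -216670219/204246200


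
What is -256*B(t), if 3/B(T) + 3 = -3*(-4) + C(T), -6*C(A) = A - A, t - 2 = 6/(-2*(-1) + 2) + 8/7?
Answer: -256/3 ≈ -85.333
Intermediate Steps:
t = 65/14 (t = 2 + (6/(-2*(-1) + 2) + 8/7) = 2 + (6/(2 + 2) + 8*(1/7)) = 2 + (6/4 + 8/7) = 2 + (6*(1/4) + 8/7) = 2 + (3/2 + 8/7) = 2 + 37/14 = 65/14 ≈ 4.6429)
C(A) = 0 (C(A) = -(A - A)/6 = -1/6*0 = 0)
B(T) = 1/3 (B(T) = 3/(-3 + (-3*(-4) + 0)) = 3/(-3 + (12 + 0)) = 3/(-3 + 12) = 3/9 = 3*(1/9) = 1/3)
-256*B(t) = -256*1/3 = -256/3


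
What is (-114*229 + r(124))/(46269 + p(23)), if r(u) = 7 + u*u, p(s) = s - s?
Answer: -10723/46269 ≈ -0.23175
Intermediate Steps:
p(s) = 0
r(u) = 7 + u**2
(-114*229 + r(124))/(46269 + p(23)) = (-114*229 + (7 + 124**2))/(46269 + 0) = (-26106 + (7 + 15376))/46269 = (-26106 + 15383)*(1/46269) = -10723*1/46269 = -10723/46269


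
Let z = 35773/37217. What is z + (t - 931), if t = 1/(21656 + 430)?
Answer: -764468290627/821974662 ≈ -930.04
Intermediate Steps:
t = 1/22086 ≈ 4.5278e-5
z = 35773/37217 (z = 35773*(1/37217) = 35773/37217 ≈ 0.96120)
z + (t - 931) = 35773/37217 + (1/22086 - 931) = 35773/37217 - 20562065/22086 = -764468290627/821974662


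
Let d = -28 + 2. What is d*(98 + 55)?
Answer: -3978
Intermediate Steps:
d = -26
d*(98 + 55) = -26*(98 + 55) = -26*153 = -3978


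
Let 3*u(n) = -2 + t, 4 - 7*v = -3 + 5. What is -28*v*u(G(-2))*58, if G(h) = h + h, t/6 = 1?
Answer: -1856/3 ≈ -618.67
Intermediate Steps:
t = 6 (t = 6*1 = 6)
v = 2/7 (v = 4/7 - (-3 + 5)/7 = 4/7 - 1/7*2 = 4/7 - 2/7 = 2/7 ≈ 0.28571)
G(h) = 2*h
u(n) = 4/3 (u(n) = (-2 + 6)/3 = (1/3)*4 = 4/3)
-28*v*u(G(-2))*58 = -8*4/3*58 = -28*8/21*58 = -32/3*58 = -1856/3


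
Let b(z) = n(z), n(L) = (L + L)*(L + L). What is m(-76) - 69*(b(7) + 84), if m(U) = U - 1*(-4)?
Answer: -19392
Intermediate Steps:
n(L) = 4*L² (n(L) = (2*L)*(2*L) = 4*L²)
m(U) = 4 + U (m(U) = U + 4 = 4 + U)
b(z) = 4*z²
m(-76) - 69*(b(7) + 84) = (4 - 76) - 69*(4*7² + 84) = -72 - 69*(4*49 + 84) = -72 - 69*(196 + 84) = -72 - 69*280 = -72 - 1*19320 = -72 - 19320 = -19392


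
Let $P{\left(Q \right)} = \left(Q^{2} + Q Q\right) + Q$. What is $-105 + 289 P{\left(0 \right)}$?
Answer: $-105$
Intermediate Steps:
$P{\left(Q \right)} = Q + 2 Q^{2}$ ($P{\left(Q \right)} = \left(Q^{2} + Q^{2}\right) + Q = 2 Q^{2} + Q = Q + 2 Q^{2}$)
$-105 + 289 P{\left(0 \right)} = -105 + 289 \cdot 0 \left(1 + 2 \cdot 0\right) = -105 + 289 \cdot 0 \left(1 + 0\right) = -105 + 289 \cdot 0 \cdot 1 = -105 + 289 \cdot 0 = -105 + 0 = -105$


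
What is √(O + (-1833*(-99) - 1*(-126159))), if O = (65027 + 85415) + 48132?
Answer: 10*√5062 ≈ 711.48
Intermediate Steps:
O = 198574 (O = 150442 + 48132 = 198574)
√(O + (-1833*(-99) - 1*(-126159))) = √(198574 + (-1833*(-99) - 1*(-126159))) = √(198574 + (181467 + 126159)) = √(198574 + 307626) = √506200 = 10*√5062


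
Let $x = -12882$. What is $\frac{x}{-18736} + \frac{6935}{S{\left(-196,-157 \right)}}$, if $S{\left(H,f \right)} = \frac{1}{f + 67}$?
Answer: $- \frac{5847030759}{9368} \approx -6.2415 \cdot 10^{5}$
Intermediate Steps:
$S{\left(H,f \right)} = \frac{1}{67 + f}$
$\frac{x}{-18736} + \frac{6935}{S{\left(-196,-157 \right)}} = - \frac{12882}{-18736} + \frac{6935}{\frac{1}{67 - 157}} = \left(-12882\right) \left(- \frac{1}{18736}\right) + \frac{6935}{\frac{1}{-90}} = \frac{6441}{9368} + \frac{6935}{- \frac{1}{90}} = \frac{6441}{9368} + 6935 \left(-90\right) = \frac{6441}{9368} - 624150 = - \frac{5847030759}{9368}$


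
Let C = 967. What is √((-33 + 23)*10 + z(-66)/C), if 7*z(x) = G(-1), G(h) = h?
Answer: I*√4581942869/6769 ≈ 10.0*I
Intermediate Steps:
z(x) = -⅐ (z(x) = (⅐)*(-1) = -⅐)
√((-33 + 23)*10 + z(-66)/C) = √((-33 + 23)*10 - ⅐/967) = √(-10*10 - ⅐*1/967) = √(-100 - 1/6769) = √(-676901/6769) = I*√4581942869/6769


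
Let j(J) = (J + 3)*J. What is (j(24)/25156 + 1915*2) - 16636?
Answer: -80536772/6289 ≈ -12806.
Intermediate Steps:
j(J) = J*(3 + J) (j(J) = (3 + J)*J = J*(3 + J))
(j(24)/25156 + 1915*2) - 16636 = ((24*(3 + 24))/25156 + 1915*2) - 16636 = ((24*27)*(1/25156) + 3830) - 16636 = (648*(1/25156) + 3830) - 16636 = (162/6289 + 3830) - 16636 = 24087032/6289 - 16636 = -80536772/6289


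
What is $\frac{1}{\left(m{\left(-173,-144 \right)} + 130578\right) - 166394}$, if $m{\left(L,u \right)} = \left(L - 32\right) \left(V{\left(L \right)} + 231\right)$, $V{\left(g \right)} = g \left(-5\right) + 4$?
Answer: $- \frac{1}{261316} \approx -3.8268 \cdot 10^{-6}$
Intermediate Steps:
$V{\left(g \right)} = 4 - 5 g$ ($V{\left(g \right)} = - 5 g + 4 = 4 - 5 g$)
$m{\left(L,u \right)} = \left(-32 + L\right) \left(235 - 5 L\right)$ ($m{\left(L,u \right)} = \left(L - 32\right) \left(\left(4 - 5 L\right) + 231\right) = \left(-32 + L\right) \left(235 - 5 L\right)$)
$\frac{1}{\left(m{\left(-173,-144 \right)} + 130578\right) - 166394} = \frac{1}{\left(\left(-7520 - 5 \left(-173\right)^{2} + 395 \left(-173\right)\right) + 130578\right) - 166394} = \frac{1}{\left(\left(-7520 - 149645 - 68335\right) + 130578\right) - 166394} = \frac{1}{\left(-225500 + 130578\right) - 166394} = \frac{1}{-94922 - 166394} = \frac{1}{-261316} = - \frac{1}{261316}$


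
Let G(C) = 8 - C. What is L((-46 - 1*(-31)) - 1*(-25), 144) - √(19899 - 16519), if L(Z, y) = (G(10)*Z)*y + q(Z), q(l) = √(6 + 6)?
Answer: -2880 - 26*√5 + 2*√3 ≈ -2934.7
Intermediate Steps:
q(l) = 2*√3 (q(l) = √12 = 2*√3)
L(Z, y) = 2*√3 - 2*Z*y (L(Z, y) = ((8 - 1*10)*Z)*y + 2*√3 = ((8 - 10)*Z)*y + 2*√3 = (-2*Z)*y + 2*√3 = -2*Z*y + 2*√3 = 2*√3 - 2*Z*y)
L((-46 - 1*(-31)) - 1*(-25), 144) - √(19899 - 16519) = (2*√3 - 2*((-46 - 1*(-31)) - 1*(-25))*144) - √(19899 - 16519) = (2*√3 - 2*((-46 + 31) + 25)*144) - √3380 = (2*√3 - 2*(-15 + 25)*144) - 26*√5 = (2*√3 - 2*10*144) - 26*√5 = (2*√3 - 2880) - 26*√5 = (-2880 + 2*√3) - 26*√5 = -2880 - 26*√5 + 2*√3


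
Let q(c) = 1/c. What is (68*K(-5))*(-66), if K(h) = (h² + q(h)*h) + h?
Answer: -94248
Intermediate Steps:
K(h) = 1 + h + h² (K(h) = (h² + h/h) + h = (h² + 1) + h = (1 + h²) + h = 1 + h + h²)
(68*K(-5))*(-66) = (68*(1 - 5*(1 - 5)))*(-66) = (68*(1 - 5*(-4)))*(-66) = (68*(1 + 20))*(-66) = (68*21)*(-66) = 1428*(-66) = -94248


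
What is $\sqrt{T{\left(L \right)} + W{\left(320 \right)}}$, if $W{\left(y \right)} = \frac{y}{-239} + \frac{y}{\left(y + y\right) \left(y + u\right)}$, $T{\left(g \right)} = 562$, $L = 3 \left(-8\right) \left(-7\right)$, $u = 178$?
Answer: $\frac{\sqrt{7942471781217}}{119022} \approx 23.678$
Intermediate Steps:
$L = 168$ ($L = \left(-24\right) \left(-7\right) = 168$)
$W{\left(y \right)} = \frac{1}{2 \left(178 + y\right)} - \frac{y}{239}$ ($W{\left(y \right)} = \frac{y}{-239} + \frac{y}{\left(y + y\right) \left(y + 178\right)} = y \left(- \frac{1}{239}\right) + \frac{y}{2 y \left(178 + y\right)} = - \frac{y}{239} + \frac{y}{2 y \left(178 + y\right)} = - \frac{y}{239} + y \frac{1}{2 y \left(178 + y\right)} = - \frac{y}{239} + \frac{1}{2 \left(178 + y\right)} = \frac{1}{2 \left(178 + y\right)} - \frac{y}{239}$)
$\sqrt{T{\left(L \right)} + W{\left(320 \right)}} = \sqrt{562 + \frac{239 - 113920 - 2 \cdot 320^{2}}{478 \left(178 + 320\right)}} = \sqrt{562 + \frac{239 - 113920 - 204800}{478 \cdot 498}} = \sqrt{562 + \frac{1}{478} \cdot \frac{1}{498} \left(239 - 113920 - 204800\right)} = \sqrt{562 + \frac{1}{478} \cdot \frac{1}{498} \left(-318481\right)} = \sqrt{562 - \frac{318481}{238044}} = \sqrt{\frac{133462247}{238044}} = \frac{\sqrt{7942471781217}}{119022}$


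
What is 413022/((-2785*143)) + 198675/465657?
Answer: -37734424443/61816742845 ≈ -0.61042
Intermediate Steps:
413022/((-2785*143)) + 198675/465657 = 413022/(-398255) + 198675*(1/465657) = 413022*(-1/398255) + 66225/155219 = -413022/398255 + 66225/155219 = -37734424443/61816742845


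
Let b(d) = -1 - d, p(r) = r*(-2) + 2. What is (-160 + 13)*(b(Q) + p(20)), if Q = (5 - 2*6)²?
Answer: 12936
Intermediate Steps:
p(r) = 2 - 2*r (p(r) = -2*r + 2 = 2 - 2*r)
Q = 49 (Q = (5 - 12)² = (-7)² = 49)
(-160 + 13)*(b(Q) + p(20)) = (-160 + 13)*((-1 - 1*49) + (2 - 2*20)) = -147*((-1 - 49) + (2 - 40)) = -147*(-50 - 38) = -147*(-88) = 12936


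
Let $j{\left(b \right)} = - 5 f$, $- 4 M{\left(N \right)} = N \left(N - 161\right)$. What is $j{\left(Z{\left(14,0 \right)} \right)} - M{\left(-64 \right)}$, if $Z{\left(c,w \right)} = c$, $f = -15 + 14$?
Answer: $3605$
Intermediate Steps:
$f = -1$
$M{\left(N \right)} = - \frac{N \left(-161 + N\right)}{4}$ ($M{\left(N \right)} = - \frac{N \left(N - 161\right)}{4} = - \frac{N \left(-161 + N\right)}{4}$)
$j{\left(b \right)} = 5$ ($j{\left(b \right)} = \left(-5\right) \left(-1\right) = 5$)
$j{\left(Z{\left(14,0 \right)} \right)} - M{\left(-64 \right)} = 5 - \frac{1}{4} \left(-64\right) \left(161 - -64\right) = 5 - \frac{1}{4} \left(-64\right) \left(161 + 64\right) = 5 - \frac{1}{4} \left(-64\right) 225 = 5 - -3600 = 5 + 3600 = 3605$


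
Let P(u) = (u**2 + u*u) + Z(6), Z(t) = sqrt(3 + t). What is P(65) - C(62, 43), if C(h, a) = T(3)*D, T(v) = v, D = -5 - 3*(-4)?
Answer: 8432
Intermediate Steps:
D = 7 (D = -5 + 12 = 7)
P(u) = 3 + 2*u**2 (P(u) = (u**2 + u*u) + sqrt(3 + 6) = (u**2 + u**2) + sqrt(9) = 2*u**2 + 3 = 3 + 2*u**2)
C(h, a) = 21 (C(h, a) = 3*7 = 21)
P(65) - C(62, 43) = (3 + 2*65**2) - 1*21 = (3 + 2*4225) - 21 = (3 + 8450) - 21 = 8453 - 21 = 8432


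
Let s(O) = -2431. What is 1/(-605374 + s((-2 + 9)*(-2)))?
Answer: -1/607805 ≈ -1.6453e-6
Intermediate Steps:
1/(-605374 + s((-2 + 9)*(-2))) = 1/(-605374 - 2431) = 1/(-607805) = -1/607805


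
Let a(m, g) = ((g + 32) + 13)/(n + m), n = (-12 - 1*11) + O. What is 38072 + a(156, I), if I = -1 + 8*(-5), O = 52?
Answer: 7043324/185 ≈ 38072.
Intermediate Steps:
n = 29 (n = (-12 - 1*11) + 52 = (-12 - 11) + 52 = -23 + 52 = 29)
I = -41 (I = -1 - 40 = -41)
a(m, g) = (45 + g)/(29 + m) (a(m, g) = ((g + 32) + 13)/(29 + m) = ((32 + g) + 13)/(29 + m) = (45 + g)/(29 + m))
38072 + a(156, I) = 38072 + (45 - 41)/(29 + 156) = 38072 + 4/185 = 7043324/185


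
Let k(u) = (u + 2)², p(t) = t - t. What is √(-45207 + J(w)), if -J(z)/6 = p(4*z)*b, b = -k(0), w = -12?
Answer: 3*I*√5023 ≈ 212.62*I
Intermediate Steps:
p(t) = 0
k(u) = (2 + u)²
b = -4 (b = -(2 + 0)² = -1*2² = -1*4 = -4)
J(z) = 0 (J(z) = -0*(-4) = -6*0 = 0)
√(-45207 + J(w)) = √(-45207 + 0) = √(-45207) = 3*I*√5023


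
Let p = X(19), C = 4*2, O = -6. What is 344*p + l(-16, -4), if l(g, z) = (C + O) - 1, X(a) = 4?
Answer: 1377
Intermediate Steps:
C = 8
p = 4
l(g, z) = 1 (l(g, z) = (8 - 6) - 1 = 2 - 1 = 1)
344*p + l(-16, -4) = 344*4 + 1 = 1376 + 1 = 1377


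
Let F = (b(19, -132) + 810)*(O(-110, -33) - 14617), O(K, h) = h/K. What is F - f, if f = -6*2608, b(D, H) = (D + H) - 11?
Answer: -50057041/5 ≈ -1.0011e+7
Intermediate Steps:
b(D, H) = -11 + D + H
F = -50135281/5 (F = ((-11 + 19 - 132) + 810)*(-33/(-110) - 14617) = (-124 + 810)*(-33*(-1/110) - 14617) = 686*(3/10 - 14617) = 686*(-146167/10) = -50135281/5 ≈ -1.0027e+7)
f = -15648
F - f = -50135281/5 - 1*(-15648) = -50135281/5 + 15648 = -50057041/5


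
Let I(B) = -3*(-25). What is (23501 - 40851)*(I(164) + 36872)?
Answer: -641030450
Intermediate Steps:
I(B) = 75
(23501 - 40851)*(I(164) + 36872) = (23501 - 40851)*(75 + 36872) = -17350*36947 = -641030450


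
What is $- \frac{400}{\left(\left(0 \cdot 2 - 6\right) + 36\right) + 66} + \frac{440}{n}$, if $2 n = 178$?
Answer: $\frac{415}{534} \approx 0.77715$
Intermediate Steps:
$n = 89$ ($n = \frac{1}{2} \cdot 178 = 89$)
$- \frac{400}{\left(\left(0 \cdot 2 - 6\right) + 36\right) + 66} + \frac{440}{n} = - \frac{400}{\left(\left(0 \cdot 2 - 6\right) + 36\right) + 66} + \frac{440}{89} = - \frac{400}{\left(\left(0 - 6\right) + 36\right) + 66} + 440 \cdot \frac{1}{89} = - \frac{400}{\left(-6 + 36\right) + 66} + \frac{440}{89} = - \frac{400}{30 + 66} + \frac{440}{89} = - \frac{400}{96} + \frac{440}{89} = \left(-400\right) \frac{1}{96} + \frac{440}{89} = - \frac{25}{6} + \frac{440}{89} = \frac{415}{534}$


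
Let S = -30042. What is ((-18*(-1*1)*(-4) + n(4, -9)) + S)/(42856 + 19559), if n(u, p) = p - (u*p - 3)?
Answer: -10028/20805 ≈ -0.48200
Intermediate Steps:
n(u, p) = 3 + p - p*u (n(u, p) = p - (p*u - 3) = p - (-3 + p*u) = p + (3 - p*u) = 3 + p - p*u)
((-18*(-1*1)*(-4) + n(4, -9)) + S)/(42856 + 19559) = ((-18*(-1*1)*(-4) + (3 - 9 - 1*(-9)*4)) - 30042)/(42856 + 19559) = ((-(-18)*(-4) + (3 - 9 + 36)) - 30042)/62415 = ((-18*4 + 30) - 30042)*(1/62415) = ((-72 + 30) - 30042)*(1/62415) = (-42 - 30042)*(1/62415) = -30084*1/62415 = -10028/20805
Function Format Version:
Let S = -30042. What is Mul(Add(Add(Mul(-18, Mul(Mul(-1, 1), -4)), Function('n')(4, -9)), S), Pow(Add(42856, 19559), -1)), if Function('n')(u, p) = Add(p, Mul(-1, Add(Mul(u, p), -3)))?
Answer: Rational(-10028, 20805) ≈ -0.48200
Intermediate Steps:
Function('n')(u, p) = Add(3, p, Mul(-1, p, u)) (Function('n')(u, p) = Add(p, Mul(-1, Add(Mul(p, u), -3))) = Add(p, Mul(-1, Add(-3, Mul(p, u)))) = Add(p, Add(3, Mul(-1, p, u))) = Add(3, p, Mul(-1, p, u)))
Mul(Add(Add(Mul(-18, Mul(Mul(-1, 1), -4)), Function('n')(4, -9)), S), Pow(Add(42856, 19559), -1)) = Mul(Add(Add(Mul(-18, Mul(Mul(-1, 1), -4)), Add(3, -9, Mul(-1, -9, 4))), -30042), Pow(Add(42856, 19559), -1)) = Mul(Add(Add(Mul(-18, Mul(-1, -4)), Add(3, -9, 36)), -30042), Pow(62415, -1)) = Mul(Add(Add(Mul(-18, 4), 30), -30042), Rational(1, 62415)) = Mul(Add(Add(-72, 30), -30042), Rational(1, 62415)) = Mul(Add(-42, -30042), Rational(1, 62415)) = Mul(-30084, Rational(1, 62415)) = Rational(-10028, 20805)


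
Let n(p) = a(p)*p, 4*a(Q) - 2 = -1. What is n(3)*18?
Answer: 27/2 ≈ 13.500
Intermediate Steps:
a(Q) = ¼ (a(Q) = ½ + (¼)*(-1) = ½ - ¼ = ¼)
n(p) = p/4
n(3)*18 = ((¼)*3)*18 = (¾)*18 = 27/2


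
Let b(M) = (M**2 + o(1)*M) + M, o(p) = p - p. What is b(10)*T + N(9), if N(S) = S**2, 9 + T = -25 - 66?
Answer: -10919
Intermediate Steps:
o(p) = 0
T = -100 (T = -9 + (-25 - 66) = -9 - 91 = -100)
b(M) = M + M**2 (b(M) = (M**2 + 0*M) + M = (M**2 + 0) + M = M**2 + M = M + M**2)
b(10)*T + N(9) = (10*(1 + 10))*(-100) + 9**2 = (10*11)*(-100) + 81 = 110*(-100) + 81 = -11000 + 81 = -10919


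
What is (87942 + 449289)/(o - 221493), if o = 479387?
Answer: 537231/257894 ≈ 2.0831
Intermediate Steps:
(87942 + 449289)/(o - 221493) = (87942 + 449289)/(479387 - 221493) = 537231/257894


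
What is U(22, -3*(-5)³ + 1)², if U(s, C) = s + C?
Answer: 158404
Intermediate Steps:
U(s, C) = C + s
U(22, -3*(-5)³ + 1)² = ((-3*(-5)³ + 1) + 22)² = ((-3*(-125) + 1) + 22)² = ((375 + 1) + 22)² = (376 + 22)² = 398² = 158404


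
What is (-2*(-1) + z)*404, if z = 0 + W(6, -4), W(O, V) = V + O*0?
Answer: -808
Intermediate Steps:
W(O, V) = V (W(O, V) = V + 0 = V)
z = -4 (z = 0 - 4 = -4)
(-2*(-1) + z)*404 = (-2*(-1) - 4)*404 = (2 - 4)*404 = -2*404 = -808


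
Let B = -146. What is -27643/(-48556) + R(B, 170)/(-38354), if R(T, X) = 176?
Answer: 525836883/931158412 ≈ 0.56471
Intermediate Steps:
-27643/(-48556) + R(B, 170)/(-38354) = -27643/(-48556) + 176/(-38354) = -27643*(-1/48556) + 176*(-1/38354) = 27643/48556 - 88/19177 = 525836883/931158412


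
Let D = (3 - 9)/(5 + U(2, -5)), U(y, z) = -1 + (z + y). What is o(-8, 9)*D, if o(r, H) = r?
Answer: 48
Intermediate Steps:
U(y, z) = -1 + y + z (U(y, z) = -1 + (y + z) = -1 + y + z)
D = -6 (D = (3 - 9)/(5 + (-1 + 2 - 5)) = -6/(5 - 4) = -6/1 = -6*1 = -6)
o(-8, 9)*D = -8*(-6) = 48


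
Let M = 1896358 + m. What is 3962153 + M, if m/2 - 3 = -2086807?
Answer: 1684903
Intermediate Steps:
m = -4173608 (m = 6 + 2*(-2086807) = 6 - 4173614 = -4173608)
M = -2277250 (M = 1896358 - 4173608 = -2277250)
3962153 + M = 3962153 - 2277250 = 1684903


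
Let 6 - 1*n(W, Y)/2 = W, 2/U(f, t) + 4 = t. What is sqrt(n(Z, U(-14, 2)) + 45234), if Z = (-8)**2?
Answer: sqrt(45118) ≈ 212.41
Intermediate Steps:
U(f, t) = 2/(-4 + t)
Z = 64
n(W, Y) = 12 - 2*W
sqrt(n(Z, U(-14, 2)) + 45234) = sqrt((12 - 2*64) + 45234) = sqrt((12 - 128) + 45234) = sqrt(-116 + 45234) = sqrt(45118)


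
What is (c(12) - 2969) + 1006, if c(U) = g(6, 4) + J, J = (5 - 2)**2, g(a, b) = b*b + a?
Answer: -1932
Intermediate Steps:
g(a, b) = a + b**2 (g(a, b) = b**2 + a = a + b**2)
J = 9 (J = 3**2 = 9)
c(U) = 31 (c(U) = (6 + 4**2) + 9 = (6 + 16) + 9 = 22 + 9 = 31)
(c(12) - 2969) + 1006 = (31 - 2969) + 1006 = -2938 + 1006 = -1932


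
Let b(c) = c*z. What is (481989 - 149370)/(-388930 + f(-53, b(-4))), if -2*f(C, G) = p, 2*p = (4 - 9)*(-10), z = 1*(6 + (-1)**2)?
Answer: -221746/259295 ≈ -0.85519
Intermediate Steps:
z = 7 (z = 1*(6 + 1) = 1*7 = 7)
b(c) = 7*c (b(c) = c*7 = 7*c)
p = 25 (p = ((4 - 9)*(-10))/2 = (-5*(-10))/2 = (1/2)*50 = 25)
f(C, G) = -25/2 (f(C, G) = -1/2*25 = -25/2)
(481989 - 149370)/(-388930 + f(-53, b(-4))) = (481989 - 149370)/(-388930 - 25/2) = 332619/(-777885/2) = 332619*(-2/777885) = -221746/259295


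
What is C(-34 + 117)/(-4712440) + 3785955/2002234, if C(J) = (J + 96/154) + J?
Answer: 68686895820659/36326319225196 ≈ 1.8908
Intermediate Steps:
C(J) = 48/77 + 2*J (C(J) = (J + 96*(1/154)) + J = (J + 48/77) + J = (48/77 + J) + J = 48/77 + 2*J)
C(-34 + 117)/(-4712440) + 3785955/2002234 = (48/77 + 2*(-34 + 117))/(-4712440) + 3785955/2002234 = (48/77 + 2*83)*(-1/4712440) + 3785955*(1/2002234) = (48/77 + 166)*(-1/4712440) + 3785955/2002234 = (12830/77)*(-1/4712440) + 3785955/2002234 = -1283/36285788 + 3785955/2002234 = 68686895820659/36326319225196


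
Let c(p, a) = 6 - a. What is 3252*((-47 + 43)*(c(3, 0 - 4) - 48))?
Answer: 494304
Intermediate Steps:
3252*((-47 + 43)*(c(3, 0 - 4) - 48)) = 3252*((-47 + 43)*((6 - (0 - 4)) - 48)) = 3252*(-4*((6 - 1*(-4)) - 48)) = 3252*(-4*((6 + 4) - 48)) = 3252*(-4*(10 - 48)) = 3252*(-4*(-38)) = 3252*152 = 494304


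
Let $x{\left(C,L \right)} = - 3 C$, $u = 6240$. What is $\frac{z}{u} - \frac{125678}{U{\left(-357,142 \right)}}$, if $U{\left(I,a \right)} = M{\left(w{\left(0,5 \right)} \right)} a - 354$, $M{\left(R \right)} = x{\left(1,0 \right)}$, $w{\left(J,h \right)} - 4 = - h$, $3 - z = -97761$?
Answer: $\frac{275797}{1560} \approx 176.79$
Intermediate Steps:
$z = 97764$ ($z = 3 - -97761 = 3 + 97761 = 97764$)
$w{\left(J,h \right)} = 4 - h$
$M{\left(R \right)} = -3$ ($M{\left(R \right)} = \left(-3\right) 1 = -3$)
$U{\left(I,a \right)} = -354 - 3 a$ ($U{\left(I,a \right)} = - 3 a - 354 = -354 - 3 a$)
$\frac{z}{u} - \frac{125678}{U{\left(-357,142 \right)}} = \frac{97764}{6240} - \frac{125678}{-354 - 426} = 97764 \cdot \frac{1}{6240} - \frac{125678}{-354 - 426} = \frac{8147}{520} - \frac{125678}{-780} = \frac{8147}{520} - - \frac{62839}{390} = \frac{8147}{520} + \frac{62839}{390} = \frac{275797}{1560}$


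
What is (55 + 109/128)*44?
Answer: 78639/32 ≈ 2457.5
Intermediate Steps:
(55 + 109/128)*44 = (7149/128)*44 = 78639/32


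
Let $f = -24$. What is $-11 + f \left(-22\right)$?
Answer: $517$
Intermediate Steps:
$-11 + f \left(-22\right) = -11 - -528 = -11 + 528 = 517$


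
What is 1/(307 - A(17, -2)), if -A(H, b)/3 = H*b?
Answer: 1/205 ≈ 0.0048781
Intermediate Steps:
A(H, b) = -3*H*b
1/(307 - A(17, -2)) = 1/(307 - (-3)*17*(-2)) = 1/(307 - 1*102) = 1/(307 - 102) = 1/205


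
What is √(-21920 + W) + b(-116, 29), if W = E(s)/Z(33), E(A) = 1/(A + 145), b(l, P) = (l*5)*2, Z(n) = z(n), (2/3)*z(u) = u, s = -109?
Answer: -1160 + I*√859351658/198 ≈ -1160.0 + 148.05*I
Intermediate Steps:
z(u) = 3*u/2
Z(n) = 3*n/2
b(l, P) = 10*l (b(l, P) = (5*l)*2 = 10*l)
E(A) = 1/(145 + A)
W = 1/1782 (W = 1/((145 - 109)*(((3/2)*33))) = 1/(36*(99/2)) = (1/36)*(2/99) = 1/1782 ≈ 0.00056117)
√(-21920 + W) + b(-116, 29) = √(-21920 + 1/1782) + 10*(-116) = √(-39061439/1782) - 1160 = I*√859351658/198 - 1160 = -1160 + I*√859351658/198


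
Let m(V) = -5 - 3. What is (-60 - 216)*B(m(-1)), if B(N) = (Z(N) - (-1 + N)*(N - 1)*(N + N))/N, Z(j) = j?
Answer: 44436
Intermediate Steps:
m(V) = -8
B(N) = (N - 2*N*(-1 + N)²)/N (B(N) = (N - (-1 + N)*(N - 1)*(N + N))/N = (N - (-1 + N)*(-1 + N)*(2*N))/N = (N - (-1 + N)*2*N*(-1 + N))/N = (N - 2*N*(-1 + N)²)/N)
(-60 - 216)*B(m(-1)) = (-60 - 216)*(1 - 2*(-1 - 8)²) = -276*(1 - 2*(-9)²) = -276*(1 - 2*81) = -276*(1 - 162) = -276*(-161) = 44436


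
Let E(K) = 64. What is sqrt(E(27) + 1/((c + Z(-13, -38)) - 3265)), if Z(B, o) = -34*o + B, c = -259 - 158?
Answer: 11*sqrt(339357)/801 ≈ 8.0000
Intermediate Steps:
c = -417
Z(B, o) = B - 34*o
sqrt(E(27) + 1/((c + Z(-13, -38)) - 3265)) = sqrt(64 + 1/((-417 + (-13 - 34*(-38))) - 3265)) = sqrt(64 + 1/((-417 + (-13 + 1292)) - 3265)) = sqrt(64 + 1/((-417 + 1279) - 3265)) = sqrt(64 + 1/(862 - 3265)) = sqrt(64 + 1/(-2403)) = sqrt(64 - 1/2403) = sqrt(153791/2403) = 11*sqrt(339357)/801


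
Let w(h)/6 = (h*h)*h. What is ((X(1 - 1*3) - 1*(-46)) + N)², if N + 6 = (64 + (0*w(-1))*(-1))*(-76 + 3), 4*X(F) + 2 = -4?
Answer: 85877289/4 ≈ 2.1469e+7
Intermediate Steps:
w(h) = 6*h³ (w(h) = 6*((h*h)*h) = 6*(h²*h) = 6*h³)
X(F) = -3/2 (X(F) = -½ + (¼)*(-4) = -½ - 1 = -3/2)
N = -4678 (N = -6 + (64 + (0*(6*(-1)³))*(-1))*(-76 + 3) = -6 + (64 + (0*(6*(-1)))*(-1))*(-73) = -6 + (64 + (0*(-6))*(-1))*(-73) = -6 + (64 + 0*(-1))*(-73) = -6 + (64 + 0)*(-73) = -6 + 64*(-73) = -6 - 4672 = -4678)
((X(1 - 1*3) - 1*(-46)) + N)² = ((-3/2 - 1*(-46)) - 4678)² = ((-3/2 + 46) - 4678)² = (89/2 - 4678)² = (-9267/2)² = 85877289/4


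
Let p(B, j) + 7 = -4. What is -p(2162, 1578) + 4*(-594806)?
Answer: -2379213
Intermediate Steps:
p(B, j) = -11 (p(B, j) = -7 - 4 = -11)
-p(2162, 1578) + 4*(-594806) = -1*(-11) + 4*(-594806) = 11 - 2379224 = -2379213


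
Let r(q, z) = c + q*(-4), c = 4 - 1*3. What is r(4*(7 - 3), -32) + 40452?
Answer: 40389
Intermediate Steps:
c = 1 (c = 4 - 3 = 1)
r(q, z) = 1 - 4*q (r(q, z) = 1 + q*(-4) = 1 - 4*q)
r(4*(7 - 3), -32) + 40452 = (1 - 16*(7 - 3)) + 40452 = (1 - 16*4) + 40452 = (1 - 4*16) + 40452 = (1 - 64) + 40452 = -63 + 40452 = 40389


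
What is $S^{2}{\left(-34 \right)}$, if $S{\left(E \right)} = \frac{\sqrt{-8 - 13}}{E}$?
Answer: $- \frac{21}{1156} \approx -0.018166$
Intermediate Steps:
$S{\left(E \right)} = \frac{i \sqrt{21}}{E}$ ($S{\left(E \right)} = \frac{\sqrt{-21}}{E} = \frac{i \sqrt{21}}{E}$)
$S^{2}{\left(-34 \right)} = \left(\frac{i \sqrt{21}}{-34}\right)^{2} = \left(i \sqrt{21} \left(- \frac{1}{34}\right)\right)^{2} = \left(- \frac{i \sqrt{21}}{34}\right)^{2} = - \frac{21}{1156}$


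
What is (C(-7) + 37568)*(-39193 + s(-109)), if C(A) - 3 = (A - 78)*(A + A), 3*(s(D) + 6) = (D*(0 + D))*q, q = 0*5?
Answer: -1519392439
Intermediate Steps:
q = 0
s(D) = -6 (s(D) = -6 + ((D*(0 + D))*0)/3 = -6 + ((D*D)*0)/3 = -6 + (D**2*0)/3 = -6 + (1/3)*0 = -6 + 0 = -6)
C(A) = 3 + 2*A*(-78 + A) (C(A) = 3 + (A - 78)*(A + A) = 3 + (-78 + A)*(2*A) = 3 + 2*A*(-78 + A))
(C(-7) + 37568)*(-39193 + s(-109)) = ((3 - 156*(-7) + 2*(-7)**2) + 37568)*(-39193 - 6) = ((3 + 1092 + 2*49) + 37568)*(-39199) = ((3 + 1092 + 98) + 37568)*(-39199) = (1193 + 37568)*(-39199) = 38761*(-39199) = -1519392439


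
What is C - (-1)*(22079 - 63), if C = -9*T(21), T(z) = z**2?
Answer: 18047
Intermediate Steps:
C = -3969 (C = -9*21**2 = -9*441 = -3969)
C - (-1)*(22079 - 63) = -3969 - (-1)*(22079 - 63) = -3969 - (-1)*22016 = -3969 - 1*(-22016) = -3969 + 22016 = 18047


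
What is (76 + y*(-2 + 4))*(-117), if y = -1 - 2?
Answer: -8190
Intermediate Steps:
y = -3
(76 + y*(-2 + 4))*(-117) = (76 - 3*(-2 + 4))*(-117) = (76 - 3*2)*(-117) = (76 - 6)*(-117) = 70*(-117) = -8190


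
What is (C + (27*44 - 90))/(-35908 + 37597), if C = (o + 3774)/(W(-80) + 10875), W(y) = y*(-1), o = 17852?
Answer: 12050216/18502995 ≈ 0.65126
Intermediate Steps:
W(y) = -y
C = 21626/10955 (C = (17852 + 3774)/(-1*(-80) + 10875) = 21626/(80 + 10875) = 21626/10955 ≈ 1.9741)
(C + (27*44 - 90))/(-35908 + 37597) = (21626/10955 + (27*44 - 90))/(-35908 + 37597) = (21626/10955 + (1188 - 90))/1689 = (21626/10955 + 1098)*(1/1689) = (12050216/10955)*(1/1689) = 12050216/18502995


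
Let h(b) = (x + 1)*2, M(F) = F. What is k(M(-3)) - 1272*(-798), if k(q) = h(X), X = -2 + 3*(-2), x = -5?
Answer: 1015048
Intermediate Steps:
X = -8 (X = -2 - 6 = -8)
h(b) = -8 (h(b) = (-5 + 1)*2 = -4*2 = -8)
k(q) = -8
k(M(-3)) - 1272*(-798) = -8 - 1272*(-798) = -8 + 1015056 = 1015048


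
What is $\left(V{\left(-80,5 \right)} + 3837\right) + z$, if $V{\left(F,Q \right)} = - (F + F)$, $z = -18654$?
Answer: $-14657$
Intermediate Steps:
$V{\left(F,Q \right)} = - 2 F$
$\left(V{\left(-80,5 \right)} + 3837\right) + z = \left(\left(-2\right) \left(-80\right) + 3837\right) - 18654 = \left(160 + 3837\right) - 18654 = 3997 - 18654 = -14657$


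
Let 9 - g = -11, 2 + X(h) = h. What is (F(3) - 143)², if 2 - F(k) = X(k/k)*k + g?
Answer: 24964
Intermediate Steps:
X(h) = -2 + h
g = 20 (g = 9 - 1*(-11) = 9 + 11 = 20)
F(k) = -18 + k (F(k) = 2 - ((-2 + k/k)*k + 20) = 2 - ((-2 + 1)*k + 20) = 2 - (-k + 20) = 2 - (20 - k) = 2 + (-20 + k) = -18 + k)
(F(3) - 143)² = ((-18 + 3) - 143)² = (-15 - 143)² = (-158)² = 24964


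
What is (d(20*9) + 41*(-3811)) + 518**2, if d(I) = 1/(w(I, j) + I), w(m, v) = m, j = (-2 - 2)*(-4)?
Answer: 40346281/360 ≈ 1.1207e+5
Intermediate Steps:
j = 16 (j = -4*(-4) = 16)
d(I) = 1/(2*I) (d(I) = 1/(I + I) = 1/(2*I))
(d(20*9) + 41*(-3811)) + 518**2 = (1/(2*((20*9))) + 41*(-3811)) + 518**2 = ((1/2)/180 - 156251) + 268324 = ((1/2)*(1/180) - 156251) + 268324 = (1/360 - 156251) + 268324 = -56250359/360 + 268324 = 40346281/360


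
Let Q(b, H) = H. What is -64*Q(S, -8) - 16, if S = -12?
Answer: 496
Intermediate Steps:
-64*Q(S, -8) - 16 = -64*(-8) - 16 = 512 - 16 = 496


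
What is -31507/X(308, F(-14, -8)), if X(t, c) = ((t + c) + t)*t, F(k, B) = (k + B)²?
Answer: -4501/48400 ≈ -0.092996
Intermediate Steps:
F(k, B) = (B + k)²
X(t, c) = t*(c + 2*t) (X(t, c) = ((c + t) + t)*t = (c + 2*t)*t = t*(c + 2*t))
-31507/X(308, F(-14, -8)) = -31507*1/(308*((-8 - 14)² + 2*308)) = -31507*1/(308*((-22)² + 616)) = -31507*1/(308*(484 + 616)) = -31507/(308*1100) = -31507/338800 = -31507*1/338800 = -4501/48400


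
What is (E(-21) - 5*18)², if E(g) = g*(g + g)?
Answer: 627264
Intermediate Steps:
E(g) = 2*g² (E(g) = g*(2*g) = 2*g²)
(E(-21) - 5*18)² = (2*(-21)² - 5*18)² = (2*441 - 90)² = (882 - 90)² = 792² = 627264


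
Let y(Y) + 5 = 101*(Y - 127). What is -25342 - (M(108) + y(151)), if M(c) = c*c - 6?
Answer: -39419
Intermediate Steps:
M(c) = -6 + c² (M(c) = c² - 6 = -6 + c²)
y(Y) = -12832 + 101*Y (y(Y) = -5 + 101*(Y - 127) = -5 + 101*(-127 + Y) = -5 + (-12827 + 101*Y) = -12832 + 101*Y)
-25342 - (M(108) + y(151)) = -25342 - ((-6 + 108²) + (-12832 + 101*151)) = -25342 - ((-6 + 11664) + (-12832 + 15251)) = -25342 - (11658 + 2419) = -25342 - 1*14077 = -25342 - 14077 = -39419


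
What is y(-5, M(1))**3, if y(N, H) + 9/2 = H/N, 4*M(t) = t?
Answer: -753571/8000 ≈ -94.196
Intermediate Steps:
M(t) = t/4
y(N, H) = -9/2 + H/N
y(-5, M(1))**3 = (-9/2 + ((1/4)*1)/(-5))**3 = (-9/2 + (1/4)*(-1/5))**3 = (-9/2 - 1/20)**3 = (-91/20)**3 = -753571/8000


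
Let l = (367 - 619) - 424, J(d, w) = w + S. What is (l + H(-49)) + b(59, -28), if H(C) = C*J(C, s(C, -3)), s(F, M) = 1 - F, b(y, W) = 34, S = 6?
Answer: -3386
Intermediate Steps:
J(d, w) = 6 + w (J(d, w) = w + 6 = 6 + w)
l = -676 (l = -252 - 424 = -676)
H(C) = C*(7 - C) (H(C) = C*(6 + (1 - C)) = C*(7 - C))
(l + H(-49)) + b(59, -28) = (-676 - 49*(7 - 1*(-49))) + 34 = (-676 - 49*(7 + 49)) + 34 = (-676 - 49*56) + 34 = (-676 - 2744) + 34 = -3420 + 34 = -3386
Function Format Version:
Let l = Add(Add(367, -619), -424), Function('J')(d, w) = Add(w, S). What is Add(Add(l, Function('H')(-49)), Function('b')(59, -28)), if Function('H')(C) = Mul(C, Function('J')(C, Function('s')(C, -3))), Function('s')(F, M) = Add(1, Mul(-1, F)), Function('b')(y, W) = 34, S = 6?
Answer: -3386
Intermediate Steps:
Function('J')(d, w) = Add(6, w) (Function('J')(d, w) = Add(w, 6) = Add(6, w))
l = -676 (l = Add(-252, -424) = -676)
Function('H')(C) = Mul(C, Add(7, Mul(-1, C))) (Function('H')(C) = Mul(C, Add(6, Add(1, Mul(-1, C)))) = Mul(C, Add(7, Mul(-1, C))))
Add(Add(l, Function('H')(-49)), Function('b')(59, -28)) = Add(Add(-676, Mul(-49, Add(7, Mul(-1, -49)))), 34) = Add(Add(-676, Mul(-49, Add(7, 49))), 34) = Add(Add(-676, Mul(-49, 56)), 34) = Add(Add(-676, -2744), 34) = Add(-3420, 34) = -3386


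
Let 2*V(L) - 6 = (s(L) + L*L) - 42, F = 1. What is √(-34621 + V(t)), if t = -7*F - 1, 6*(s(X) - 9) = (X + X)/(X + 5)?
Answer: I*√1245674/6 ≈ 186.02*I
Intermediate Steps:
s(X) = 9 + X/(3*(5 + X)) (s(X) = 9 + ((X + X)/(X + 5))/6 = 9 + ((2*X)/(5 + X))/6 = 9 + (2*X/(5 + X))/6 = 9 + X/(3*(5 + X)))
t = -8 (t = -7*1 - 1 = -7 - 1 = -8)
V(L) = -18 + L²/2 + (135 + 28*L)/(6*(5 + L)) (V(L) = 3 + (((135 + 28*L)/(3*(5 + L)) + L*L) - 42)/2 = 3 + (((135 + 28*L)/(3*(5 + L)) + L²) - 42)/2 = 3 + ((L² + (135 + 28*L)/(3*(5 + L))) - 42)/2 = 3 + (-42 + L² + (135 + 28*L)/(3*(5 + L)))/2 = 3 + (-21 + L²/2 + (135 + 28*L)/(6*(5 + L))) = -18 + L²/2 + (135 + 28*L)/(6*(5 + L)))
√(-34621 + V(t)) = √(-34621 + (135 + 28*(-8) + 3*(-36 + (-8)²)*(5 - 8))/(6*(5 - 8))) = √(-34621 + (⅙)*(135 - 224 + 3*(-36 + 64)*(-3))/(-3)) = √(-34621 + (⅙)*(-⅓)*(135 - 224 + 3*28*(-3))) = √(-34621 + (⅙)*(-⅓)*(135 - 224 - 252)) = √(-34621 + (⅙)*(-⅓)*(-341)) = √(-34621 + 341/18) = √(-622837/18) = I*√1245674/6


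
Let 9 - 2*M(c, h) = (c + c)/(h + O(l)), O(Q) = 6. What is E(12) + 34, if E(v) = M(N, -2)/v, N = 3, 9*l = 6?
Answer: 549/16 ≈ 34.313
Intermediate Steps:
l = 2/3 (l = (1/9)*6 = 2/3 ≈ 0.66667)
M(c, h) = 9/2 - c/(6 + h) (M(c, h) = 9/2 - (c + c)/(2*(h + 6)) = 9/2 - 2*c/(2*(6 + h)) = 9/2 - c/(6 + h))
E(v) = 15/(4*v) (E(v) = ((27 - 1*3 + (9/2)*(-2))/(6 - 2))/v = ((27 - 3 - 9)/4)/v = ((1/4)*15)/v = 15/(4*v))
E(12) + 34 = (15/4)/12 + 34 = (15/4)*(1/12) + 34 = 5/16 + 34 = 549/16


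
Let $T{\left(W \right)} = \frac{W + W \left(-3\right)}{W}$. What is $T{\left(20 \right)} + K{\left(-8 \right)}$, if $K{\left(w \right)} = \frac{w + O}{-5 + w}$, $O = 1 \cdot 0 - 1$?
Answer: $- \frac{17}{13} \approx -1.3077$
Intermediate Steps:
$O = -1$ ($O = 0 - 1 = -1$)
$K{\left(w \right)} = \frac{-1 + w}{-5 + w}$ ($K{\left(w \right)} = \frac{w - 1}{-5 + w} = \frac{-1 + w}{-5 + w}$)
$T{\left(W \right)} = -2$ ($T{\left(W \right)} = \frac{W - 3 W}{W} = \frac{\left(-2\right) W}{W} = -2$)
$T{\left(20 \right)} + K{\left(-8 \right)} = -2 + \frac{-1 - 8}{-5 - 8} = -2 + \frac{1}{-13} \left(-9\right) = -2 - - \frac{9}{13} = -2 + \frac{9}{13} = - \frac{17}{13}$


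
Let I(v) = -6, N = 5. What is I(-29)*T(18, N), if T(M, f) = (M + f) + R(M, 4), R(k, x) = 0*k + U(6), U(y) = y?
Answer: -174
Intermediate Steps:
R(k, x) = 6 (R(k, x) = 0*k + 6 = 0 + 6 = 6)
T(M, f) = 6 + M + f (T(M, f) = (M + f) + 6 = 6 + M + f)
I(-29)*T(18, N) = -6*(6 + 18 + 5) = -6*29 = -174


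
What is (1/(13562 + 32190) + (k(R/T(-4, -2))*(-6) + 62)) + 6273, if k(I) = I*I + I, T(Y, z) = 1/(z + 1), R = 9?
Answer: 270074057/45752 ≈ 5903.0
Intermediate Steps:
T(Y, z) = 1/(1 + z)
k(I) = I + I² (k(I) = I² + I = I + I²)
(1/(13562 + 32190) + (k(R/T(-4, -2))*(-6) + 62)) + 6273 = (1/(13562 + 32190) + (((9/(1/(1 - 2)))*(1 + 9/(1/(1 - 2))))*(-6) + 62)) + 6273 = (1/45752 + (((9/(1/(-1)))*(1 + 9/(1/(-1))))*(-6) + 62)) + 6273 = (1/45752 + (((9/(-1))*(1 + 9/(-1)))*(-6) + 62)) + 6273 = (1/45752 + (((9*(-1))*(1 + 9*(-1)))*(-6) + 62)) + 6273 = (1/45752 + (-9*(1 - 9)*(-6) + 62)) + 6273 = (1/45752 + (-9*(-8)*(-6) + 62)) + 6273 = (1/45752 + (72*(-6) + 62)) + 6273 = (1/45752 + (-432 + 62)) + 6273 = (1/45752 - 370) + 6273 = -16928239/45752 + 6273 = 270074057/45752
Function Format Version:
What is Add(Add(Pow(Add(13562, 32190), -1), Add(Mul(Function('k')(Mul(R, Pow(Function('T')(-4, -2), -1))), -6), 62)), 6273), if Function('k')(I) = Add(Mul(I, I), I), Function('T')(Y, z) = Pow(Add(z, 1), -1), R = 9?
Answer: Rational(270074057, 45752) ≈ 5903.0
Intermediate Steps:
Function('T')(Y, z) = Pow(Add(1, z), -1)
Function('k')(I) = Add(I, Pow(I, 2)) (Function('k')(I) = Add(Pow(I, 2), I) = Add(I, Pow(I, 2)))
Add(Add(Pow(Add(13562, 32190), -1), Add(Mul(Function('k')(Mul(R, Pow(Function('T')(-4, -2), -1))), -6), 62)), 6273) = Add(Add(Pow(Add(13562, 32190), -1), Add(Mul(Mul(Mul(9, Pow(Pow(Add(1, -2), -1), -1)), Add(1, Mul(9, Pow(Pow(Add(1, -2), -1), -1)))), -6), 62)), 6273) = Add(Add(Pow(45752, -1), Add(Mul(Mul(Mul(9, Pow(Pow(-1, -1), -1)), Add(1, Mul(9, Pow(Pow(-1, -1), -1)))), -6), 62)), 6273) = Add(Add(Rational(1, 45752), Add(Mul(Mul(Mul(9, Pow(-1, -1)), Add(1, Mul(9, Pow(-1, -1)))), -6), 62)), 6273) = Add(Add(Rational(1, 45752), Add(Mul(Mul(Mul(9, -1), Add(1, Mul(9, -1))), -6), 62)), 6273) = Add(Add(Rational(1, 45752), Add(Mul(Mul(-9, Add(1, -9)), -6), 62)), 6273) = Add(Add(Rational(1, 45752), Add(Mul(Mul(-9, -8), -6), 62)), 6273) = Add(Add(Rational(1, 45752), Add(Mul(72, -6), 62)), 6273) = Add(Add(Rational(1, 45752), Add(-432, 62)), 6273) = Add(Add(Rational(1, 45752), -370), 6273) = Add(Rational(-16928239, 45752), 6273) = Rational(270074057, 45752)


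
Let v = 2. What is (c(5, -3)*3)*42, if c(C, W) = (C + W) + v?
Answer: 504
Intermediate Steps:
c(C, W) = 2 + C + W (c(C, W) = (C + W) + 2 = 2 + C + W)
(c(5, -3)*3)*42 = ((2 + 5 - 3)*3)*42 = (4*3)*42 = 12*42 = 504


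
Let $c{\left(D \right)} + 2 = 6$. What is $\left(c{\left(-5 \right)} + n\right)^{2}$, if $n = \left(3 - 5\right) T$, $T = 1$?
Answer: $4$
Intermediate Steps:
$c{\left(D \right)} = 4$ ($c{\left(D \right)} = -2 + 6 = 4$)
$n = -2$ ($n = \left(3 - 5\right) 1 = \left(-2\right) 1 = -2$)
$\left(c{\left(-5 \right)} + n\right)^{2} = \left(4 - 2\right)^{2} = 2^{2} = 4$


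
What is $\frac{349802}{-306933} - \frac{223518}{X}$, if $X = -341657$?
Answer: $- \frac{50907251620}{104865807981} \approx -0.48545$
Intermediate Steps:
$\frac{349802}{-306933} - \frac{223518}{X} = \frac{349802}{-306933} - \frac{223518}{-341657} = 349802 \left(- \frac{1}{306933}\right) - - \frac{223518}{341657} = - \frac{349802}{306933} + \frac{223518}{341657} = - \frac{50907251620}{104865807981}$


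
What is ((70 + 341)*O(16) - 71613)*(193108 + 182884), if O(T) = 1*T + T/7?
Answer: -168701218536/7 ≈ -2.4100e+10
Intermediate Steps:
O(T) = 8*T/7 (O(T) = T + T*(⅐) = T + T/7 = 8*T/7)
((70 + 341)*O(16) - 71613)*(193108 + 182884) = ((70 + 341)*((8/7)*16) - 71613)*(193108 + 182884) = (411*(128/7) - 71613)*375992 = (52608/7 - 71613)*375992 = -448683/7*375992 = -168701218536/7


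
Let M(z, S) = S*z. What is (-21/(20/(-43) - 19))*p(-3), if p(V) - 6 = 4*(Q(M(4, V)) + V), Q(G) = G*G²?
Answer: -694106/93 ≈ -7463.5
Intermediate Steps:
Q(G) = G³
p(V) = 6 + 4*V + 256*V³ (p(V) = 6 + 4*((V*4)³ + V) = 6 + 4*((4*V)³ + V) = 6 + 4*(64*V³ + V) = 6 + 4*(V + 64*V³) = 6 + (4*V + 256*V³) = 6 + 4*V + 256*V³)
(-21/(20/(-43) - 19))*p(-3) = (-21/(20/(-43) - 19))*(6 + 4*(-3) + 256*(-3)³) = (-21/(20*(-1/43) - 19))*(6 - 12 + 256*(-27)) = (-21/(-20/43 - 19))*(6 - 12 - 6912) = (-21/(-837/43))*(-6918) = -43/837*(-21)*(-6918) = (301/279)*(-6918) = -694106/93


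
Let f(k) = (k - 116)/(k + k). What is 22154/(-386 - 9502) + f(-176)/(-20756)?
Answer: -1264550723/564397152 ≈ -2.2405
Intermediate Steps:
f(k) = (-116 + k)/(2*k) (f(k) = (-116 + k)/((2*k)) = (-116 + k)*(1/(2*k)) = (-116 + k)/(2*k))
22154/(-386 - 9502) + f(-176)/(-20756) = 22154/(-386 - 9502) + ((½)*(-116 - 176)/(-176))/(-20756) = 22154/(-9888) + ((½)*(-1/176)*(-292))*(-1/20756) = 22154*(-1/9888) + (73/88)*(-1/20756) = -11077/4944 - 73/1826528 = -1264550723/564397152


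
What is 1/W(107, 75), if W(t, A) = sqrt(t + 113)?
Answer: sqrt(55)/110 ≈ 0.067420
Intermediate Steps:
W(t, A) = sqrt(113 + t)
1/W(107, 75) = 1/(sqrt(113 + 107)) = 1/(sqrt(220)) = 1/(2*sqrt(55)) = sqrt(55)/110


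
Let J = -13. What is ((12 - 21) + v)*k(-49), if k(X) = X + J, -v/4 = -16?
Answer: -3410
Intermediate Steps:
v = 64 (v = -4*(-16) = 64)
k(X) = -13 + X (k(X) = X - 13 = -13 + X)
((12 - 21) + v)*k(-49) = ((12 - 21) + 64)*(-13 - 49) = (-9 + 64)*(-62) = 55*(-62) = -3410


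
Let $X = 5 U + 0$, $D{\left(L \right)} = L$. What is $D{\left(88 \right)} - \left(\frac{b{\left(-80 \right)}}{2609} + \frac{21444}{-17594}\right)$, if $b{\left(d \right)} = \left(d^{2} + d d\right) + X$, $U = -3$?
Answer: $\frac{1935224877}{22951373} \approx 84.318$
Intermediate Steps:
$X = -15$ ($X = 5 \left(-3\right) + 0 = -15 + 0 = -15$)
$b{\left(d \right)} = -15 + 2 d^{2}$ ($b{\left(d \right)} = \left(d^{2} + d d\right) - 15 = \left(d^{2} + d^{2}\right) - 15 = 2 d^{2} - 15 = -15 + 2 d^{2}$)
$D{\left(88 \right)} - \left(\frac{b{\left(-80 \right)}}{2609} + \frac{21444}{-17594}\right) = 88 - \left(\frac{-15 + 2 \left(-80\right)^{2}}{2609} + \frac{21444}{-17594}\right) = 88 - \left(\left(-15 + 2 \cdot 6400\right) \frac{1}{2609} + 21444 \left(- \frac{1}{17594}\right)\right) = 88 - \left(\left(-15 + 12800\right) \frac{1}{2609} - \frac{10722}{8797}\right) = 88 - \left(12785 \cdot \frac{1}{2609} - \frac{10722}{8797}\right) = 88 - \left(\frac{12785}{2609} - \frac{10722}{8797}\right) = 88 - \frac{84495947}{22951373} = \frac{1935224877}{22951373}$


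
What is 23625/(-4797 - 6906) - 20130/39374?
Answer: -194298690/76798987 ≈ -2.5300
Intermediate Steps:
23625/(-4797 - 6906) - 20130/39374 = 23625/(-11703) - 20130*1/39374 = 23625*(-1/11703) - 10065/19687 = -7875/3901 - 10065/19687 = -194298690/76798987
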